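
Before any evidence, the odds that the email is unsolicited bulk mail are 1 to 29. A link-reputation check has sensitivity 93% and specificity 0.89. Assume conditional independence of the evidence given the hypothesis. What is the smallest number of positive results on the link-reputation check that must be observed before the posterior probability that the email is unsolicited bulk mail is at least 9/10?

Prior odds = 1/29.
False-positive rate = 1 − 0.89 = 0.11; likelihood ratio of a positive = 0.93/0.11 = 93/11.
Target odds: 0.9 ÷ 0.1 = 9.
Need (1/29) × (93/11)ⁿ ≥ 9, i.e. (93/11)ⁿ ≥ 261.
(93/11)² = 8649/121 falls short of 261 but (93/11)³ = 804357/1331 reaches it, so n = 3.

3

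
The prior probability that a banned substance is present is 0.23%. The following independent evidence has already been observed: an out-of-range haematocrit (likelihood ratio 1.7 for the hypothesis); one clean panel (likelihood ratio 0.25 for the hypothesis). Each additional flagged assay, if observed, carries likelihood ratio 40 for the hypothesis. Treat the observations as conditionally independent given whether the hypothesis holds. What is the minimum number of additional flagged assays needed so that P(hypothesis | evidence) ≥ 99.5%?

Prior odds = 0.0023/0.9977 = 23/9977.
Combined Bayes factor of the evidence already in hand = 1.7 × 0.25 = 0.425.
Odds after that evidence = (23/9977) × 0.425 = 391/399080.
Target odds = 0.995/0.005 = 199.
Need 40ⁿ ≥ 199 ÷ (391/399080) = 79416920/391.
40³ = 64000 falls short of 79416920/391 but 40⁴ = 2560000 reaches it, so n = 4.

4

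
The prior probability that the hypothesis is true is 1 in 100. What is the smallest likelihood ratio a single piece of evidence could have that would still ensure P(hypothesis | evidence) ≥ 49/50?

4851

Prior odds = 0.01/0.99 = 1/99.
Target odds = 0.98/0.02 = 49.
Required Bayes factor = 49 ÷ (1/99) = 4851.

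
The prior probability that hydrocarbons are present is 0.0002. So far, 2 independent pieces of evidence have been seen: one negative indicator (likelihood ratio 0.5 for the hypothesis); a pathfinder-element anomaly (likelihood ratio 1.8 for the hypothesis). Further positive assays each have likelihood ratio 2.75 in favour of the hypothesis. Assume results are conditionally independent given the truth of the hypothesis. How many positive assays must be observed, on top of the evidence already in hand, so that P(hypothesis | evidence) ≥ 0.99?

14

Prior odds = 0.0002/0.9998 = 1/4999.
Combined Bayes factor of the evidence already in hand = 0.5 × 1.8 = 0.9.
Odds after that evidence = (1/4999) × 0.9 = 9/49990.
Target odds = 0.99/0.01 = 99.
Need 2.75ⁿ ≥ 99 ÷ (9/49990) = 549890.
2.75¹³ ≈514428 falls short of 549890 but 2.75¹⁴ ≈1.41468e+06 reaches it, so n = 14.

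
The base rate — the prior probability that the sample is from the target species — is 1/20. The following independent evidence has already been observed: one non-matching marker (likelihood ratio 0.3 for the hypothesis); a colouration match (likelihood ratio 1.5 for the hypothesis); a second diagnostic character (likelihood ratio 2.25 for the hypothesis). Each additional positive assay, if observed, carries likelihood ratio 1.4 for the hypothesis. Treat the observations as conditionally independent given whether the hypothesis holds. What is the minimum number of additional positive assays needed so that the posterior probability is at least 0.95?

Prior odds = 0.05/0.95 = 1/19.
Combined Bayes factor of the evidence already in hand = 0.3 × 1.5 × 2.25 = 1.0125.
Odds after that evidence = (1/19) × 1.0125 = 81/1520.
Target odds = 0.95/0.05 = 19.
Need 1.4ⁿ ≥ 19 ÷ (81/1520) = 28880/81.
1.4¹⁷ ≈304.913 falls short of 28880/81 but 1.4¹⁸ ≈426.879 reaches it, so n = 18.

18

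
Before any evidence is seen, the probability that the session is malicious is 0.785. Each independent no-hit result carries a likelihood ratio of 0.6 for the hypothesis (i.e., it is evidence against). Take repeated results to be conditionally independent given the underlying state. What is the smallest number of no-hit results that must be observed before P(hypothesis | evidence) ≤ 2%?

Prior odds = 0.785/0.215 = 157/43.
Likelihood ratio per no-hit result = 0.6.
Target posterior odds = 0.02/0.98 = 1/49.
Need (157/43) × 0.6ⁿ ≤ 1/49, i.e. 0.6ⁿ ≤ 43/7693.
0.6¹⁰ = 59049/9765625 is still above 43/7693 but 0.6¹¹ = 177147/48828125 is at or below it, so n = 11.

11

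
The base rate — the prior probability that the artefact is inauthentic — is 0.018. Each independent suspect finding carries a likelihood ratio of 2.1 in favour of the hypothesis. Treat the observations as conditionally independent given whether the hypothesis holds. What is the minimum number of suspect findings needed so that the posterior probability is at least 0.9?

Prior odds: 0.018 ÷ 0.982 = 9/491.
Likelihood ratio per suspect finding = 2.1.
Target odds: 0.9 ÷ 0.1 = 9.
Require 2.1ⁿ ≥ 9 ÷ (9/491) = 491.
2.1⁸ ≈378.229 falls short of 491 but 2.1⁹ ≈794.28 reaches it, so n = 9.

9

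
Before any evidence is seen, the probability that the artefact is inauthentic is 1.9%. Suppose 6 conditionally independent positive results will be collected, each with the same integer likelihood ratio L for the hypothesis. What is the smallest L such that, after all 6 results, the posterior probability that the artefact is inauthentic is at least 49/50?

Prior odds = 0.019/0.981 = 19/981.
Target odds = 0.98/0.02 = 49.
Need L⁶ ≥ 49 ÷ (19/981) = 48069/19.
3⁶ = 729 < 48069/19 ≤ 4096 = 4⁶, so L = 4.

4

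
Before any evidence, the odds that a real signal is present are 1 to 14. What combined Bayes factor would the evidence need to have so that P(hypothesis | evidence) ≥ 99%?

Prior odds = 1/14.
Target odds = 0.99/0.01 = 99.
Required Bayes factor = 99 ÷ (1/14) = 1386.

1386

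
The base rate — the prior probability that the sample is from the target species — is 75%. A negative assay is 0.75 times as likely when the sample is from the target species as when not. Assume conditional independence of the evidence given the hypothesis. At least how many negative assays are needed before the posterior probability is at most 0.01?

20

Prior odds: 0.75 ÷ 0.25 = 3.
Likelihood ratio per negative assay = 0.75.
Target odds: 0.01 ÷ 0.99 = 1/99.
Need 3 × 0.75ⁿ ≤ 1/99, i.e. 0.75ⁿ ≤ 1/297.
0.75¹⁹ ≈0.00422828 is still above 1/297 but 0.75²⁰ ≈0.00317121 is at or below it, so n = 20.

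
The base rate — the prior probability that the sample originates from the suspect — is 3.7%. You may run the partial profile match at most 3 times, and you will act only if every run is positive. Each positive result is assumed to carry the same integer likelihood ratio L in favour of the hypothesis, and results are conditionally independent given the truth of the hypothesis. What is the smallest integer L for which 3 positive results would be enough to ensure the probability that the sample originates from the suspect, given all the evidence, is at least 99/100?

14

Prior odds = 0.037/0.963 = 37/963.
Target odds = 0.99/0.01 = 99.
Need L³ ≥ 99 ÷ (37/963) = 95337/37.
13³ = 2197 < 95337/37 ≤ 2744 = 14³, so L = 14.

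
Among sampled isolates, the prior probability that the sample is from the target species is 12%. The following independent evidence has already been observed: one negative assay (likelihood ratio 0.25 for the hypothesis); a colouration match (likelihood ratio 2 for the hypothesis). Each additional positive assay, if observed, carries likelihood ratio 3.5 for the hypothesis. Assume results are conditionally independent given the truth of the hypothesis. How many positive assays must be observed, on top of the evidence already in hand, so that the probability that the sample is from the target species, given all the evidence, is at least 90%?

Prior odds = 0.12/0.88 = 3/22.
Combined Bayes factor of the evidence already in hand = 0.25 × 2 = 0.5.
Odds after that evidence = (3/22) × 0.5 = 3/44.
Target odds = 0.9/0.1 = 9.
Need 3.5ⁿ ≥ 9 ÷ (3/44) = 132.
3.5³ = 42.875 falls short of 132 but 3.5⁴ = 150.0625 reaches it, so n = 4.

4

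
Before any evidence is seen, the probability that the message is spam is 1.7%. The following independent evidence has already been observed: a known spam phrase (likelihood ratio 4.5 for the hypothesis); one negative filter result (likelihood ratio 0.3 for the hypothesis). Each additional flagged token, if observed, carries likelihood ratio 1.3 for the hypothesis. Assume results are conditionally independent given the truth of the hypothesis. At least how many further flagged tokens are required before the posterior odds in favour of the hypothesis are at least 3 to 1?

Prior odds = 0.017/0.983 = 17/983.
Combined Bayes factor of the evidence already in hand = 4.5 × 0.3 = 1.35.
Odds after that evidence = (17/983) × 1.35 = 459/19660.
Target odds = 3.
Need 1.3ⁿ ≥ 3 ÷ (459/19660) = 19660/153.
1.3¹⁸ ≈112.455 falls short of 19660/153 but 1.3¹⁹ ≈146.192 reaches it, so n = 19.

19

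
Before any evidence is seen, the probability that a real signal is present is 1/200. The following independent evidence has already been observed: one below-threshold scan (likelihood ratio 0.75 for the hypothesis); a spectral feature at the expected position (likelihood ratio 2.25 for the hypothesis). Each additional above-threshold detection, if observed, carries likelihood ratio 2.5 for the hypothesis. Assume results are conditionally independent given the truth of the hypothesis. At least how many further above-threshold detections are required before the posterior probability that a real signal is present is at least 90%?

Prior odds = 0.005/0.995 = 1/199.
Combined Bayes factor of the evidence already in hand = 0.75 × 2.25 = 1.6875.
Odds after that evidence = (1/199) × 1.6875 = 27/3184.
Target odds = 0.9/0.1 = 9.
Need 2.5ⁿ ≥ 9 ÷ (27/3184) = 3184/3.
2.5⁷ = 610.3515625 falls short of 3184/3 but 2.5⁸ = 390625/256 reaches it, so n = 8.

8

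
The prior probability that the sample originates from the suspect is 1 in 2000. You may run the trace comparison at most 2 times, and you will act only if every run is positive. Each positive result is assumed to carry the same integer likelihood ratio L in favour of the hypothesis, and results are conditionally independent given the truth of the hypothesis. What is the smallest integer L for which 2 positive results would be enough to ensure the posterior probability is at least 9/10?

Prior odds = 0.0005/0.9995 = 1/1999.
Target odds = 0.9/0.1 = 9.
Need L² ≥ 9 ÷ (1/1999) = 17991.
134² = 17956 < 17991 ≤ 18225 = 135², so L = 135.

135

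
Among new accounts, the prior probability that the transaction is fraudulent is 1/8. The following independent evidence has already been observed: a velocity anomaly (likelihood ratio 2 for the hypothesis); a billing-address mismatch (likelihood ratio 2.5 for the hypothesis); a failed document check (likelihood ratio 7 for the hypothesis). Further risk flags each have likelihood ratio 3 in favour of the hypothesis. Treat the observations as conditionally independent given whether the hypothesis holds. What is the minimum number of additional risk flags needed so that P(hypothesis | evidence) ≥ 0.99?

3

Prior odds = 0.125/0.875 = 1/7.
Combined Bayes factor of the evidence already in hand = 2 × 2.5 × 7 = 35.
Odds after that evidence = (1/7) × 35 = 5.
Target odds = 0.99/0.01 = 99.
Need 3ⁿ ≥ 99 ÷ 5 = 19.8.
3² = 9 falls short of 19.8 but 3³ = 27 reaches it, so n = 3.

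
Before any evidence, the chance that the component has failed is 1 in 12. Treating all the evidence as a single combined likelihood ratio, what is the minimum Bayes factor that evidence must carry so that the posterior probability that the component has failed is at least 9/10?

Prior odds = (1/12)/(11/12) = 1/11.
Target odds = 0.9/0.1 = 9.
Required Bayes factor = 9 ÷ (1/11) = 99.

99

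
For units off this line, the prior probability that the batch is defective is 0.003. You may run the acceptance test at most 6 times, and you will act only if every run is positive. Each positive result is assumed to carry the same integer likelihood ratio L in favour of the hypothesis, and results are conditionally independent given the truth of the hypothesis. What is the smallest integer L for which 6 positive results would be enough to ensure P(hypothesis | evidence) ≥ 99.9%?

Prior odds = 0.003/0.997 = 3/997.
Target odds = 0.999/0.001 = 999.
Need L⁶ ≥ 999 ÷ (3/997) = 332001.
8⁶ = 262144 < 332001 ≤ 531441 = 9⁶, so L = 9.

9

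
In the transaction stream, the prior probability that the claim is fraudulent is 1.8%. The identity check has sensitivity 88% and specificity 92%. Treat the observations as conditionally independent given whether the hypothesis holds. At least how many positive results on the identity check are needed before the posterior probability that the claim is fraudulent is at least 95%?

Prior odds = 0.018/0.982 = 9/491.
False-positive rate = 1 − 0.92 = 0.08; likelihood ratio of a positive = 0.88/0.08 = 11.
Target odds: 0.95 ÷ 0.05 = 19.
Need (9/491) × 11ⁿ ≥ 19, i.e. 11ⁿ ≥ 9329/9.
11² = 121 falls short of 9329/9 but 11³ = 1331 reaches it, so n = 3.

3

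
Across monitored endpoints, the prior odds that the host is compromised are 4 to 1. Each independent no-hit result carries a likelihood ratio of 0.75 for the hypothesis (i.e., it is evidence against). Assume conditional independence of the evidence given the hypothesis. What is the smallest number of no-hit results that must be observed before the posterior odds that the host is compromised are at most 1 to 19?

Prior odds = 4.
Likelihood ratio per no-hit result = 0.75.
Target odds = 1/19.
Require 0.75ⁿ ≤ 1/19 ÷ 4 = 1/76.
0.75¹⁵ ≈0.0133635 is still above 1/76 but 0.75¹⁶ ≈0.0100226 is at or below it, so n = 16.

16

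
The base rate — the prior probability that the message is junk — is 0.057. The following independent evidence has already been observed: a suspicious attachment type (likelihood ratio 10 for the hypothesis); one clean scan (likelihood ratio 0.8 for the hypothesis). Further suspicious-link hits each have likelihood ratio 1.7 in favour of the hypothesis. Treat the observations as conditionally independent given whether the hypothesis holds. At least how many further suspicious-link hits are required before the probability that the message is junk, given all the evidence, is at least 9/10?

Prior odds = 0.057/0.943 = 57/943.
Combined Bayes factor of the evidence already in hand = 10 × 0.8 = 8.
Odds after that evidence = (57/943) × 8 = 456/943.
Target odds = 0.9/0.1 = 9.
Need 1.7ⁿ ≥ 9 ÷ (456/943) = 2829/152.
1.7⁵ = 1419857/100000 falls short of 2829/152 but 1.7⁶ = 24137569/1000000 reaches it, so n = 6.

6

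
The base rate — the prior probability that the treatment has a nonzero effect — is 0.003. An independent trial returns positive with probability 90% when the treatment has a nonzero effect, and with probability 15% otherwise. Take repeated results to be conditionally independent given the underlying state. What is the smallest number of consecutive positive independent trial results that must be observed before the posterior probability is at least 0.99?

Prior odds = 0.003/0.997 = 3/997.
Likelihood ratio of a positive result = 0.9/0.15 = 6.
Target posterior odds = 0.99/0.01 = 99.
Require 6ⁿ ≥ 99 ÷ (3/997) = 32901.
6⁵ = 7776 falls short of 32901 but 6⁶ = 46656 reaches it, so n = 6.

6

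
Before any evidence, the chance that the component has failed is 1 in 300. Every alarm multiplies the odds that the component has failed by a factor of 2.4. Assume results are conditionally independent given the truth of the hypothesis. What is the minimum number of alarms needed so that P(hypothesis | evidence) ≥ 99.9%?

Prior odds: (1/300) ÷ (299/300) = 1/299.
Likelihood ratio per alarm = 2.4.
Target odds: 0.999 ÷ 0.001 = 999.
Need (1/299) × 2.4ⁿ ≥ 999, i.e. 2.4ⁿ ≥ 298701.
2.4¹⁴ ≈210357 falls short of 298701 but 2.4¹⁵ ≈504857 reaches it, so n = 15.

15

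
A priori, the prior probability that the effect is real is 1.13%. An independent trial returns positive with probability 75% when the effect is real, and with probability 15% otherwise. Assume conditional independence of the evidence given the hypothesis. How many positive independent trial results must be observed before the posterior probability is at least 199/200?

7

Prior odds: 0.0113 ÷ 0.9887 = 113/9887.
Likelihood ratio of a positive result = 0.75/0.15 = 5.
Target posterior odds = 0.995/0.005 = 199.
Require 5ⁿ ≥ 199 ÷ (113/9887) = 1967513/113.
5⁶ = 15625 falls short of 1967513/113 but 5⁷ = 78125 reaches it, so n = 7.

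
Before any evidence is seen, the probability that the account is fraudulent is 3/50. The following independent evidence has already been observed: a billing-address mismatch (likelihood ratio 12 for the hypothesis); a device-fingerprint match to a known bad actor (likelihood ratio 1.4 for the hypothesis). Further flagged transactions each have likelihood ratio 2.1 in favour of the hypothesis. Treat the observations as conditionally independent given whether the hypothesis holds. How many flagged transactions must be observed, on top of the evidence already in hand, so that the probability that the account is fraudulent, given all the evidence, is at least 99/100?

Prior odds = 0.06/0.94 = 3/47.
Combined Bayes factor of the evidence already in hand = 12 × 1.4 = 16.8.
Odds after that evidence = (3/47) × 16.8 = 252/235.
Target odds = 0.99/0.01 = 99.
Need 2.1ⁿ ≥ 99 ÷ (252/235) = 2585/28.
2.1⁶ = 85766121/1000000 falls short of 2585/28 but 2.1⁷ ≈180.109 reaches it, so n = 7.

7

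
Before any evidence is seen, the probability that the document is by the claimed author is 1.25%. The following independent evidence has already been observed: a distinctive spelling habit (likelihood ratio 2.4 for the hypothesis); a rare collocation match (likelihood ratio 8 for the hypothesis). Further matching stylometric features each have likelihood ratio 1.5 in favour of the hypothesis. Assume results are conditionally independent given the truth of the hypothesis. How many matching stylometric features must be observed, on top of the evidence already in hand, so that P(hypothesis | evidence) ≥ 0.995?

Prior odds = 0.0125/0.9875 = 1/79.
Combined Bayes factor of the evidence already in hand = 2.4 × 8 = 19.2.
Odds after that evidence = (1/79) × 19.2 = 96/395.
Target odds = 0.995/0.005 = 199.
Need 1.5ⁿ ≥ 199 ÷ (96/395) = 78605/96.
1.5¹⁶ = 43046721/65536 falls short of 78605/96 but 1.5¹⁷ = 129140163/131072 reaches it, so n = 17.

17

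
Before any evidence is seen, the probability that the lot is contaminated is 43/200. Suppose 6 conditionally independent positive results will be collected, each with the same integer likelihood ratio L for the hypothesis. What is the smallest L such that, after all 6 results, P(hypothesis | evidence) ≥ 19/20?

Prior odds = 0.215/0.785 = 43/157.
Target odds = 0.95/0.05 = 19.
Need L⁶ ≥ 19 ÷ (43/157) = 2983/43.
2⁶ = 64 < 2983/43 ≤ 729 = 3⁶, so L = 3.

3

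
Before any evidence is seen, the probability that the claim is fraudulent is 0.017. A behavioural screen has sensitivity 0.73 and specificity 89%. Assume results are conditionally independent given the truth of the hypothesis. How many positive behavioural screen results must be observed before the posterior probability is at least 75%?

3

Prior odds: 0.017 ÷ 0.983 = 17/983.
False-positive rate = 1 − 0.89 = 0.11; likelihood ratio of a positive = 0.73/0.11 = 73/11.
Target odds: 0.75 ÷ 0.25 = 3.
Need (17/983) × (73/11)ⁿ ≥ 3, i.e. (73/11)ⁿ ≥ 2949/17.
(73/11)² = 5329/121 falls short of 2949/17 but (73/11)³ = 389017/1331 reaches it, so n = 3.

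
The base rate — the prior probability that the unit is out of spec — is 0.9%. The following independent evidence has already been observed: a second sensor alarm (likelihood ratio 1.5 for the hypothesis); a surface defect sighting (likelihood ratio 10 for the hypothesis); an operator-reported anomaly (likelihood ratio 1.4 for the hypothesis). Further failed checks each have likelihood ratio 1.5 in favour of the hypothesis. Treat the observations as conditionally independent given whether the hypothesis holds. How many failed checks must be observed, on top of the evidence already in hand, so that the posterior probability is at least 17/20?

9

Prior odds = 0.009/0.991 = 9/991.
Combined Bayes factor of the evidence already in hand = 1.5 × 10 × 1.4 = 21.
Odds after that evidence = (9/991) × 21 = 189/991.
Target odds = 0.85/0.15 = 17/3.
Need 1.5ⁿ ≥ 17/3 ÷ (189/991) = 16847/567.
1.5⁸ = 25.62890625 falls short of 16847/567 but 1.5⁹ = 19683/512 reaches it, so n = 9.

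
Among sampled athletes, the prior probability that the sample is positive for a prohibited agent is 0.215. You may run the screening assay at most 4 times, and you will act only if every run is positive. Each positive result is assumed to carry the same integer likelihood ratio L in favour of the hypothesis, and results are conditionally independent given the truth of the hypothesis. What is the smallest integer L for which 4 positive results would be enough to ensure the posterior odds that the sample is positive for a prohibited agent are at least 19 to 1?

Prior odds = 0.215/0.785 = 43/157.
Target odds = 19.
Need L⁴ ≥ 19 ÷ (43/157) = 2983/43.
2⁴ = 16 < 2983/43 ≤ 81 = 3⁴, so L = 3.

3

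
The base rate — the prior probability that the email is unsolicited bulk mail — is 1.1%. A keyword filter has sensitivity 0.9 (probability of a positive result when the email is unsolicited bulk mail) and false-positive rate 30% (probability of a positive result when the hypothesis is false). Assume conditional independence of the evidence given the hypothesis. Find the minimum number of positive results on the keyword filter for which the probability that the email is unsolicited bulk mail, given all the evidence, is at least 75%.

Prior odds = 0.011/0.989 = 11/989.
Likelihood ratio of a positive result = 0.9/0.3 = 3.
Target posterior odds = 0.75/0.25 = 3.
Need (11/989) × 3ⁿ ≥ 3, i.e. 3ⁿ ≥ 2967/11.
3⁵ = 243 falls short of 2967/11 but 3⁶ = 729 reaches it, so n = 6.

6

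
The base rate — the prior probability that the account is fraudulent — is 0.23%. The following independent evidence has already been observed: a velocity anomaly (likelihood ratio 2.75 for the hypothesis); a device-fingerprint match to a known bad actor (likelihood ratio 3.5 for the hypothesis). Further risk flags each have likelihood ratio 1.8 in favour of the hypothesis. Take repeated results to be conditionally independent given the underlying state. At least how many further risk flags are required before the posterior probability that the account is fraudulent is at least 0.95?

12

Prior odds = 0.0023/0.9977 = 23/9977.
Combined Bayes factor of the evidence already in hand = 2.75 × 3.5 = 9.625.
Odds after that evidence = (23/9977) × 9.625 = 161/7256.
Target odds = 0.95/0.05 = 19.
Need 1.8ⁿ ≥ 19 ÷ (161/7256) = 137864/161.
1.8¹¹ ≈642.684 falls short of 137864/161 but 1.8¹² ≈1156.83 reaches it, so n = 12.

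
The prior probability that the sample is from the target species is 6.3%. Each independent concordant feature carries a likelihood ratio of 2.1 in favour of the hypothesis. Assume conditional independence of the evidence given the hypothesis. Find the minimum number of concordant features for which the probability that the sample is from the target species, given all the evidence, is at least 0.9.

Prior odds: 0.063 ÷ 0.937 = 63/937.
Likelihood ratio per concordant feature = 2.1.
Target posterior odds = 0.9/0.1 = 9.
Require 2.1ⁿ ≥ 9 ÷ (63/937) = 937/7.
2.1⁶ = 85766121/1000000 falls short of 937/7 but 2.1⁷ ≈180.109 reaches it, so n = 7.

7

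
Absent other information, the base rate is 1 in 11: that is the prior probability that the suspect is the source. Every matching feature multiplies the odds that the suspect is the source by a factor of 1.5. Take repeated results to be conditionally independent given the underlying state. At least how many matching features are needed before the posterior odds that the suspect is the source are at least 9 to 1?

Prior odds = (1/11)/(10/11) = 0.1.
Likelihood ratio per matching feature = 1.5.
Target odds = 9.
Require 1.5ⁿ ≥ 9 ÷ 0.1 = 90.
1.5¹¹ = 177147/2048 falls short of 90 but 1.5¹² = 531441/4096 reaches it, so n = 12.

12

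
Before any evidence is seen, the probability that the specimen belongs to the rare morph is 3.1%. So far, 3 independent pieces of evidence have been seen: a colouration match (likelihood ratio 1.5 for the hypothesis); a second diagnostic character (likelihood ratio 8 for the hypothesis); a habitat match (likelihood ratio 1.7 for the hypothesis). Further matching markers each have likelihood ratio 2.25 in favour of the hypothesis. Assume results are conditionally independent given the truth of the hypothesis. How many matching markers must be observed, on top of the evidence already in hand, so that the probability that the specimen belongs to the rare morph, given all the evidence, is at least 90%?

Prior odds = 0.031/0.969 = 31/969.
Combined Bayes factor of the evidence already in hand = 1.5 × 8 × 1.7 = 20.4.
Odds after that evidence = (31/969) × 20.4 = 62/95.
Target odds = 0.9/0.1 = 9.
Need 2.25ⁿ ≥ 9 ÷ (62/95) = 855/62.
2.25³ = 11.390625 falls short of 855/62 but 2.25⁴ = 25.62890625 reaches it, so n = 4.

4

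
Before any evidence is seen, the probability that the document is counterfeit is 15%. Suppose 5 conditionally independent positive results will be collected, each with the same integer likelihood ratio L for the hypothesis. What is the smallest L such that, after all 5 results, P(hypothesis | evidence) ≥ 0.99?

Prior odds = 0.15/0.85 = 3/17.
Target odds = 0.99/0.01 = 99.
Need L⁵ ≥ 99 ÷ (3/17) = 561.
3⁵ = 243 < 561 ≤ 1024 = 4⁵, so L = 4.

4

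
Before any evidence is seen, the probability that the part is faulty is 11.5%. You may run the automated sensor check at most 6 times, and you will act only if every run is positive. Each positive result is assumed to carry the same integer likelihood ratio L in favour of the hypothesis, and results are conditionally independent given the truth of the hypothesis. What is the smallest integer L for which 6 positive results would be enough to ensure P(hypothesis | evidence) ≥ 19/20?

Prior odds = 0.115/0.885 = 23/177.
Target odds = 0.95/0.05 = 19.
Need L⁶ ≥ 19 ÷ (23/177) = 3363/23.
2⁶ = 64 < 3363/23 ≤ 729 = 3⁶, so L = 3.

3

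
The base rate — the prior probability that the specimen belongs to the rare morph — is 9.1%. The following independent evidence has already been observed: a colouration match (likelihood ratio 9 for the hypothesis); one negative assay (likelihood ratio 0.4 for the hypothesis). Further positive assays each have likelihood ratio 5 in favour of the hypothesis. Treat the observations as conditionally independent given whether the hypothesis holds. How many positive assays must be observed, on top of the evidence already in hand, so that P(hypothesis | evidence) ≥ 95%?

Prior odds = 0.091/0.909 = 91/909.
Combined Bayes factor of the evidence already in hand = 9 × 0.4 = 3.6.
Odds after that evidence = (91/909) × 3.6 = 182/505.
Target odds = 0.95/0.05 = 19.
Need 5ⁿ ≥ 19 ÷ (182/505) = 9595/182.
5² = 25 falls short of 9595/182 but 5³ = 125 reaches it, so n = 3.

3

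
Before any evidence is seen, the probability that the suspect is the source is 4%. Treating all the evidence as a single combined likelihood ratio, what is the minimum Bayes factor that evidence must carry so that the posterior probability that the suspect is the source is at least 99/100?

Prior odds = 0.04/0.96 = 1/24.
Target odds = 0.99/0.01 = 99.
Required Bayes factor = 99 ÷ (1/24) = 2376.

2376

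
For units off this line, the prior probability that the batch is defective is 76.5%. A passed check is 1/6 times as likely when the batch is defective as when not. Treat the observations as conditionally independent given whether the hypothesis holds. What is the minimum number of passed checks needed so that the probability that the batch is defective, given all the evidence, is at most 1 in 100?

4

Prior odds: 0.765 ÷ 0.235 = 153/47.
Likelihood ratio per passed check = 1/6.
Target odds: 0.01 ÷ 0.99 = 1/99.
Need (153/47) × (1/6)ⁿ ≤ 1/99, i.e. (1/6)ⁿ ≤ 47/15147.
(1/6)³ = 1/216 is still above 47/15147 but (1/6)⁴ = 1/1296 is at or below it, so n = 4.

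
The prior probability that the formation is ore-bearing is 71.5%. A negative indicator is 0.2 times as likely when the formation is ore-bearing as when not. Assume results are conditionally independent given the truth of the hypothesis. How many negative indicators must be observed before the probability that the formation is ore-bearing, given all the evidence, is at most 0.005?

Prior odds = 0.715/0.285 = 143/57.
Likelihood ratio per negative indicator = 0.2.
Target posterior odds = 0.005/0.995 = 1/199.
Require 0.2ⁿ ≤ 1/199 ÷ (143/57) = 57/28457.
0.2³ = 0.008 is still above 57/28457 but 0.2⁴ = 0.0016 is at or below it, so n = 4.

4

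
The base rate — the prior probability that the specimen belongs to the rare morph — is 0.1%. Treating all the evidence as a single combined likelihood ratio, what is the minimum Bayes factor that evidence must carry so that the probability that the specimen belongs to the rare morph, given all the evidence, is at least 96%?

Prior odds = 0.001/0.999 = 1/999.
Target odds = 0.96/0.04 = 24.
Required Bayes factor = 24 ÷ (1/999) = 23976.

23976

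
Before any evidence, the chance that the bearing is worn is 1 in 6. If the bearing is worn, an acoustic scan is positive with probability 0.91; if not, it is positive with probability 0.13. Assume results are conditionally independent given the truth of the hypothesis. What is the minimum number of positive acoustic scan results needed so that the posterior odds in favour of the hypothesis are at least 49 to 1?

3

Prior odds: (1/6) ÷ (5/6) = 0.2.
Likelihood ratio of a positive = 0.91/0.13 = 7.
Target odds = 49.
Need 0.2 × 7ⁿ ≥ 49, i.e. 7ⁿ ≥ 245.
7² = 49 falls short of 245 but 7³ = 343 reaches it, so n = 3.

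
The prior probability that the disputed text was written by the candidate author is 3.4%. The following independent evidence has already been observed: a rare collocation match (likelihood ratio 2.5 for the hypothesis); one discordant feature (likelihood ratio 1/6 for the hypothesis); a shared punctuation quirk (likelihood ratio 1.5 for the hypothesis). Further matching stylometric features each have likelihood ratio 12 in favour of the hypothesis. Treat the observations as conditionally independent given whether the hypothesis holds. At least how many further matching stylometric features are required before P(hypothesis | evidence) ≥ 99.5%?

4

Prior odds = 0.034/0.966 = 17/483.
Combined Bayes factor of the evidence already in hand = 2.5 × (1/6) × 1.5 = 0.625.
Odds after that evidence = (17/483) × 0.625 = 85/3864.
Target odds = 0.995/0.005 = 199.
Need 12ⁿ ≥ 199 ÷ (85/3864) = 768936/85.
12³ = 1728 falls short of 768936/85 but 12⁴ = 20736 reaches it, so n = 4.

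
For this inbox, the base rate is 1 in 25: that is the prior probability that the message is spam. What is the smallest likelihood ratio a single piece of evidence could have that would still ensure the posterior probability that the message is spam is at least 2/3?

Prior odds = 0.04/0.96 = 1/24.
Target odds = (2/3)/(1/3) = 2.
Required Bayes factor = 2 ÷ (1/24) = 48.

48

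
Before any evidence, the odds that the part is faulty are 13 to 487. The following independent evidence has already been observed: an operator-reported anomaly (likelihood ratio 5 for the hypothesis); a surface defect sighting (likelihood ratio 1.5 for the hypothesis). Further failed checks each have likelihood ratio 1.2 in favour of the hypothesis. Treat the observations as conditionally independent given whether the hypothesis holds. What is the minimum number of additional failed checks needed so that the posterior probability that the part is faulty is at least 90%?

21

Prior odds = 13/487.
Combined Bayes factor of the evidence already in hand = 5 × 1.5 = 7.5.
Odds after that evidence = (13/487) × 7.5 = 195/974.
Target odds = 0.9/0.1 = 9.
Need 1.2ⁿ ≥ 9 ÷ (195/974) = 2922/65.
1.2²⁰ ≈38.3376 falls short of 2922/65 but 1.2²¹ ≈46.0051 reaches it, so n = 21.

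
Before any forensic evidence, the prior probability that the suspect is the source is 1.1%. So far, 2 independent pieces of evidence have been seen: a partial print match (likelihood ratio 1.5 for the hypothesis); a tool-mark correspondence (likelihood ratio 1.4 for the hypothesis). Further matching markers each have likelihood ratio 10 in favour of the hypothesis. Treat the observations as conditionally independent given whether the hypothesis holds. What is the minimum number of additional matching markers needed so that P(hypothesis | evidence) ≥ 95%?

Prior odds = 0.011/0.989 = 11/989.
Combined Bayes factor of the evidence already in hand = 1.5 × 1.4 = 2.1.
Odds after that evidence = (11/989) × 2.1 = 231/9890.
Target odds = 0.95/0.05 = 19.
Need 10ⁿ ≥ 19 ÷ (231/9890) = 187910/231.
10² = 100 falls short of 187910/231 but 10³ = 1000 reaches it, so n = 3.

3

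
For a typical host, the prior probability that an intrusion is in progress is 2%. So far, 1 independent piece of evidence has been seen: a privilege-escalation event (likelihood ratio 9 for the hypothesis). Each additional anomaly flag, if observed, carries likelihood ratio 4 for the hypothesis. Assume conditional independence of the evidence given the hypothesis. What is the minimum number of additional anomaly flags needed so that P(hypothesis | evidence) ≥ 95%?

Prior odds = 0.02/0.98 = 1/49.
Bayes factor of the evidence already in hand = 9.
Odds after that evidence = (1/49) × 9 = 9/49.
Target odds = 0.95/0.05 = 19.
Need 4ⁿ ≥ 19 ÷ (9/49) = 931/9.
4³ = 64 falls short of 931/9 but 4⁴ = 256 reaches it, so n = 4.

4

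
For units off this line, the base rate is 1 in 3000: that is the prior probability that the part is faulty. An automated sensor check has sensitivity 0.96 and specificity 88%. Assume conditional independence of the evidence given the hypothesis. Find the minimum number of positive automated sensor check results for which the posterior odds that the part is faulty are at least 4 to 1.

5

Prior odds: (1/3000) ÷ (2999/3000) = 1/2999.
False-positive rate = 1 − 0.88 = 0.12; likelihood ratio of a positive = 0.96/0.12 = 8.
Target odds = 4.
Require 8ⁿ ≥ 4 ÷ (1/2999) = 11996.
8⁴ = 4096 falls short of 11996 but 8⁵ = 32768 reaches it, so n = 5.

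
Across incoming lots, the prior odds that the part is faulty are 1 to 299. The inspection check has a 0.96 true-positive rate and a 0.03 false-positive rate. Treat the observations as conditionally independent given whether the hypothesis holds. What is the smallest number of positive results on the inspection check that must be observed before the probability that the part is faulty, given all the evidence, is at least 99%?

Prior odds = 1/299.
Likelihood ratio of a positive result = 0.96/0.03 = 32.
Target odds: 0.99 ÷ 0.01 = 99.
Need (1/299) × 32ⁿ ≥ 99, i.e. 32ⁿ ≥ 29601.
32² = 1024 falls short of 29601 but 32³ = 32768 reaches it, so n = 3.

3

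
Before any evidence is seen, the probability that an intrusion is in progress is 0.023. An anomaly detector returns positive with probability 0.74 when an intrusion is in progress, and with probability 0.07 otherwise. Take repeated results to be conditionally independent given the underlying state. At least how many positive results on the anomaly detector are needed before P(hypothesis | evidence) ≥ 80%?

Prior odds = 0.023/0.977 = 23/977.
Likelihood ratio of a positive result = 0.74/0.07 = 74/7.
Target odds: 0.8 ÷ 0.2 = 4.
Require (74/7)ⁿ ≥ 4 ÷ (23/977) = 3908/23.
(74/7)² = 5476/49 falls short of 3908/23 but (74/7)³ = 405224/343 reaches it, so n = 3.

3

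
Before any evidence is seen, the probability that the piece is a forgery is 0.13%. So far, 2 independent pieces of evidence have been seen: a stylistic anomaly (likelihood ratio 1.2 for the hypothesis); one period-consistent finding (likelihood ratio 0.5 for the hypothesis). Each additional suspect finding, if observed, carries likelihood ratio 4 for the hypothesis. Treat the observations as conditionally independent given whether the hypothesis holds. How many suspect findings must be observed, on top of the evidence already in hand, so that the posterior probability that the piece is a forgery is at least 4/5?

7

Prior odds = 0.0013/0.9987 = 13/9987.
Combined Bayes factor of the evidence already in hand = 1.2 × 0.5 = 0.6.
Odds after that evidence = (13/9987) × 0.6 = 13/16645.
Target odds = 0.8/0.2 = 4.
Need 4ⁿ ≥ 4 ÷ (13/16645) = 66580/13.
4⁶ = 4096 falls short of 66580/13 but 4⁷ = 16384 reaches it, so n = 7.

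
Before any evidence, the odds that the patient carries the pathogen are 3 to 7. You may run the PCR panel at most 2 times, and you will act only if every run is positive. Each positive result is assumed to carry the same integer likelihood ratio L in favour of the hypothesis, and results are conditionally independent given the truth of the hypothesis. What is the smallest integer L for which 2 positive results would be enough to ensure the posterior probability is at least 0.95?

Prior odds = 3/7.
Target odds = 0.95/0.05 = 19.
Need L² ≥ 19 ÷ (3/7) = 133/3.
6² = 36 < 133/3 ≤ 49 = 7², so L = 7.

7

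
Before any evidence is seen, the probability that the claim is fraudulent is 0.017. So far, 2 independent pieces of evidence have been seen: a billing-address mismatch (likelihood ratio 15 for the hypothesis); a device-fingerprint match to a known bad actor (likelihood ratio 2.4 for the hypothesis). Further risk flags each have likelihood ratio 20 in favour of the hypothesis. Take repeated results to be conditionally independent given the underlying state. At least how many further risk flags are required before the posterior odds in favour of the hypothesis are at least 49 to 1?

Prior odds = 0.017/0.983 = 17/983.
Combined Bayes factor of the evidence already in hand = 15 × 2.4 = 36.
Odds after that evidence = (17/983) × 36 = 612/983.
Target odds = 49.
Need 20ⁿ ≥ 49 ÷ (612/983) = 48167/612.
20¹ = 20 falls short of 48167/612 but 20² = 400 reaches it, so n = 2.

2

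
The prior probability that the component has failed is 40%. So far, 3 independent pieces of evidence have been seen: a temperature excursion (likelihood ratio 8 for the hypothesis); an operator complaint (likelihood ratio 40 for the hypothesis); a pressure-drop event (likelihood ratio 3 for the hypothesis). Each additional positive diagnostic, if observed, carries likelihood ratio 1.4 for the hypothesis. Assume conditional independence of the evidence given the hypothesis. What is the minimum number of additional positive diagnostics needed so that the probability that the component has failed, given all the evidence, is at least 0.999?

2

Prior odds = 0.4/0.6 = 2/3.
Combined Bayes factor of the evidence already in hand = 8 × 40 × 3 = 960.
Odds after that evidence = (2/3) × 960 = 640.
Target odds = 0.999/0.001 = 999.
Need 1.4ⁿ ≥ 999 ÷ 640 = 1.5609375.
1.4¹ = 1.4 falls short of 1.5609375 but 1.4² = 1.96 reaches it, so n = 2.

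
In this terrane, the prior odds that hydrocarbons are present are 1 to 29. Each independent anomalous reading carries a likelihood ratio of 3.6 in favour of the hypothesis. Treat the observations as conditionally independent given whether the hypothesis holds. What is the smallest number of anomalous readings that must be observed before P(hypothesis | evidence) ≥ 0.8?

Prior odds = 1/29.
Likelihood ratio per anomalous reading = 3.6.
Target odds: 0.8 ÷ 0.2 = 4.
Require 3.6ⁿ ≥ 4 ÷ (1/29) = 116.
3.6³ = 46.656 falls short of 116 but 3.6⁴ = 167.9616 reaches it, so n = 4.

4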